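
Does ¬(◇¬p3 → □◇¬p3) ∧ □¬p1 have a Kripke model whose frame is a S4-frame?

1. ¬(◇¬p3 → □◇¬p3) ∧ □¬p1, 0
2. ¬(◇¬p3 → □◇¬p3), 0
3. □¬p1, 0
4. ◇¬p3, 0
5. ¬□◇¬p3, 0
6. ¬p1, 0
7. ¬p3, 1
8. ¬p1, 1
9. ¬◇¬p3, 2
10. ¬p1, 2
11. p3, 2
Accessibility: 0R0, 0R1, 0R2, 1R1, 2R2

Yes, satisfiable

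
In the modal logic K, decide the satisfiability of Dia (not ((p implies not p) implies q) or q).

1. Dia (not ((p implies not p) implies q) or q), w0
2. not ((p implies not p) implies q) or q, w1
3. q, w1
Accessibility: w0Rw1

Satisfiable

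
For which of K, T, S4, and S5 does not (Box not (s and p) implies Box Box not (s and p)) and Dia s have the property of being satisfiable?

K, T

S4-tableau for the formula:
1. not (Box not (s and p) implies Box Box not (s and p)) and Dia s, 0
2. not (Box not (s and p) implies Box Box not (s and p)), 0
3. Dia s, 0
4. Box not (s and p), 0
5. not Box Box not (s and p), 0
6. not (s and p), 0
7. not p, 0
8. s, 1
9. not (s and p), 1
10. not p, 1
11. not Box not (s and p), 2
12. not (s and p), 2
13. not p, 2
14. s and p, 3
15. s, 3
16. p, 3
17. not (s and p), 3
18. not p, 3
Accessibility: 0R0, 0R1, 0R2, 0R3, 1R1, 2R2, 2R3, 3R3
Branch closes: p and not p both at 3.
Every branch closes (one shown): unsatisfiable in S4, hence also in S5 (every S5-frame is an S4-frame).
T-tableau for the formula:
1. not (Box not (s and p) implies Box Box not (s and p)) and Dia s, 0
2. not (Box not (s and p) implies Box Box not (s and p)), 0
3. Dia s, 0
4. Box not (s and p), 0
5. not Box Box not (s and p), 0
6. not (s and p), 0
7. not p, 0
8. s, 1
9. not (s and p), 1
10. not p, 1
11. not Box not (s and p), 2
12. not (s and p), 2
13. not p, 2
14. s and p, 3
15. s, 3
16. p, 3
Accessibility: 0R0, 0R1, 0R2, 1R1, 2R2, 2R3, 3R3
Complete open branch: satisfiable in T, hence also in K (this T-model is also a K-model).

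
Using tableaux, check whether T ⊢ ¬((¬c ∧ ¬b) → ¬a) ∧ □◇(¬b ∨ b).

Tableau for the negation ¬(¬((¬c ∧ ¬b) → ¬a) ∧ □◇(¬b ∨ b)):
1. ¬(¬((¬c ∧ ¬b) → ¬a) ∧ □◇(¬b ∨ b)), 0
2. (¬c ∧ ¬b) → ¬a, 0   [¬∧-rule on 1 (branches; this branch)]
3. ¬a, 0   [→-rule on 2 (branches; this branch)]
Accessibility: 0R0
The negation has an open branch (countermodel exists).

Not valid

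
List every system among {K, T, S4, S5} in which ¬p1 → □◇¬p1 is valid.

S5

S5-tableau for the negation ¬(¬p1 → □◇¬p1):
1. ¬(¬p1 → □◇¬p1), u
2. ¬p1, u
3. ¬□◇¬p1, u
4. ¬◇¬p1, v
5. p1, u
Accessibility: uRu, uRv, vRu, vRv
Branch closes: p1 and ¬p1 both at u.
Every branch closes (one shown): valid in S5.
S4-tableau for the negation ¬(¬p1 → □◇¬p1):
1. ¬(¬p1 → □◇¬p1), u
2. ¬p1, u
3. ¬□◇¬p1, u
4. ¬◇¬p1, v
5. p1, v
Accessibility: uRu, uRv, vRv
Complete open branch: countermodel on an S4-frame, so not valid in S4, nor in K, T (the same frame is also a K-frame and a T-frame).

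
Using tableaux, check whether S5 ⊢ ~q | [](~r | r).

Tableau for the negation ~(~q | [](~r | r)):
1. ~(~q | [](~r | r)), 0
2. q, 0
3. ~[](~r | r), 0
4. ~(~r | r), 1
5. r, 1
6. ~r, 1
Accessibility: 0R0, 0R1, 1R0, 1R1
Branch closes: r and ~r both at 1.
Every branch of the negation's tableau closes; the branch above is one of them.

Valid in S5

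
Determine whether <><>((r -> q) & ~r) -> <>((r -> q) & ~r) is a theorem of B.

No, not valid

Tableau for the negation ~(<><>((r -> q) & ~r) -> <>((r -> q) & ~r)):
1. ~(<><>((r -> q) & ~r) -> <>((r -> q) & ~r)), w0
2. <><>((r -> q) & ~r), w0
3. ~<>((r -> q) & ~r), w0
4. ~((r -> q) & ~r), w0
5. r, w0
6. <>((r -> q) & ~r), w1
7. ~((r -> q) & ~r), w1
8. r, w1
9. (r -> q) & ~r, w2
10. r -> q, w2
11. ~r, w2
12. q, w2
Accessibility: w0Rw0, w0Rw1, w1Rw0, w1Rw1, w1Rw2, w2Rw1, w2Rw2
The negation has an open branch (countermodel exists).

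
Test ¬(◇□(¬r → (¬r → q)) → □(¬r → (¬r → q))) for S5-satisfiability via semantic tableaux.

Unsatisfiable (every branch closes)

1. ¬(◇□(¬r → (¬r → q)) → □(¬r → (¬r → q))), 0
2. ◇□(¬r → (¬r → q)), 0
3. ¬□(¬r → (¬r → q)), 0
4. □(¬r → (¬r → q)), 1
5. ¬r → (¬r → q), 0
6. ¬r → (¬r → q), 1
7. ¬r → q, 0
8. ¬r → q, 1
9. q, 0
10. q, 1
11. ¬(¬r → (¬r → q)), 2
12. ¬r, 2
13. ¬(¬r → q), 2
14. ¬q, 2
15. ¬r → (¬r → q), 2
16. ¬r → q, 2
17. q, 2
Accessibility: 0R0, 0R1, 0R2, 1R0, 1R1, 1R2, 2R0, 2R1, 2R2
Branch closes: q and ¬q both at 2.
(One branch shown.) All branches close.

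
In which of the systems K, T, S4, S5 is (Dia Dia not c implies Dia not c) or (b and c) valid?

S4, S5

S4-tableau for the negation not ((Dia Dia not c implies Dia not c) or (b and c)):
1. not ((Dia Dia not c implies Dia not c) or (b and c)), w0
2. not (Dia Dia not c implies Dia not c), w0
3. not (b and c), w0
4. Dia Dia not c, w0
5. not Dia not c, w0
6. c, w0
7. not b, w0
8. Dia not c, w1
9. c, w1
10. not c, w2
11. c, w2
Accessibility: w0Rw0, w0Rw1, w0Rw2, w1Rw1, w1Rw2, w2Rw2
Branch closes: c and not c both at w2.
Every branch closes (one shown): valid in S4, hence also in S5 (every theorem of S4 is a theorem of S5).
T-tableau for the negation not ((Dia Dia not c implies Dia not c) or (b and c)):
1. not ((Dia Dia not c implies Dia not c) or (b and c)), w0
2. not (Dia Dia not c implies Dia not c), w0
3. not (b and c), w0
4. Dia Dia not c, w0
5. not Dia not c, w0
6. c, w0
7. not b, w0
8. Dia not c, w1
9. c, w1
10. not c, w2
Accessibility: w0Rw0, w0Rw1, w1Rw1, w1Rw2, w2Rw2
Complete open branch: countermodel on a T-frame, so not valid in T, nor in K (the same frame is also a K-frame).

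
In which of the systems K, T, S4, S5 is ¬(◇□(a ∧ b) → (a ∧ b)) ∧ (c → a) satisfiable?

S4-tableau for the formula:
1. ¬(◇□(a ∧ b) → (a ∧ b)) ∧ (c → a), 0
2. ¬(◇□(a ∧ b) → (a ∧ b)), 0
3. c → a, 0
4. ◇□(a ∧ b), 0
5. ¬(a ∧ b), 0
6. a, 0
7. ¬b, 0
8. □(a ∧ b), 1
9. a ∧ b, 1
10. a, 1
11. b, 1
Accessibility: 0R0, 0R1, 1R1
Complete open branch: satisfiable in S4, hence also in K, T (this S4-model is also a K-model and a T-model).
S5-tableau for the formula:
1. ¬(◇□(a ∧ b) → (a ∧ b)) ∧ (c → a), 0
2. ¬(◇□(a ∧ b) → (a ∧ b)), 0
3. c → a, 0
4. ◇□(a ∧ b), 0
5. ¬(a ∧ b), 0
6. a, 0
7. ¬b, 0
8. □(a ∧ b), 1
9. a ∧ b, 0
10. b, 0
Accessibility: 0R0, 0R1, 1R0, 1R1
Branch closes: b and ¬b both at 0.
Every branch closes (one shown): unsatisfiable in S5.

K, T, S4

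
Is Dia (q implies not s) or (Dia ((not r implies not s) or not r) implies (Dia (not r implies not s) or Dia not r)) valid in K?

Tableau for the negation not (Dia (q implies not s) or (Dia ((not r implies not s) or not r) implies (Dia (not r implies not s) or Dia not r))):
1. not (Dia (q implies not s) or (Dia ((not r implies not s) or not r) implies (Dia (not r implies not s) or Dia not r))), w0
2. not Dia (q implies not s), w0
3. not (Dia ((not r implies not s) or not r) implies (Dia (not r implies not s) or Dia not r)), w0
4. Dia ((not r implies not s) or not r), w0
5. not (Dia (not r implies not s) or Dia not r), w0
6. not Dia (not r implies not s), w0
7. not Dia not r, w0
8. (not r implies not s) or not r, w1
9. not (q implies not s), w1
10. q, w1
11. s, w1
12. not (not r implies not s), w1
13. not r, w1
14. r, w1
Accessibility: w0Rw1
Branch closes: r and not r both at w1.
All branches of the negation close; one closing branch shown above.

Valid in K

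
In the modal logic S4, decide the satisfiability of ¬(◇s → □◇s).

1. ¬(◇s → □◇s), 0
2. ◇s, 0
3. ¬□◇s, 0
4. s, 1
5. ¬◇s, 2
6. ¬s, 2
Accessibility: 0R0, 0R1, 0R2, 1R1, 2R2

Satisfiable (open branch found)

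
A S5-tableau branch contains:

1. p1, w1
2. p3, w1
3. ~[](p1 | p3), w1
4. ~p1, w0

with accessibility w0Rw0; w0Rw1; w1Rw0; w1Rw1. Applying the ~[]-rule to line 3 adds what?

a fresh world w2 with w1Rw2, and ~(p1 | p3) at w2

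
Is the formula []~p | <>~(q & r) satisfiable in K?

Yes, satisfiable

1. []~p | <>~(q & r), u
2. <>~(q & r), u
3. ~(q & r), v
4. ~r, v
Accessibility: uRv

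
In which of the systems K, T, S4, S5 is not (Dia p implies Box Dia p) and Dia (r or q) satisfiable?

K, T, S4

S5-tableau for the formula:
1. not (Dia p implies Box Dia p) and Dia (r or q), 0
2. not (Dia p implies Box Dia p), 0   [and-rule on 1]
3. Dia (r or q), 0   [and-rule on 1]
4. Dia p, 0   [neg-implies-rule on 2]
5. not Box Dia p, 0   [neg-implies-rule on 2]
6. r or q, 1   [Dia-rule on 3: fresh world 1, 0R1]
7. q, 1   [or-rule on 6 (branches; this branch)]
8. p, 2   [Dia-rule on 4: fresh world 2, 0R2]
9. not Dia p, 3   [neg-Box-rule on 5: fresh world 3, 0R3]
10. not p, 0   [neg-Dia-rule on 9 via 3R0]
11. not p, 1   [neg-Dia-rule on 9 via 3R1]
12. not p, 2   [neg-Dia-rule on 9 via 3R2]
Accessibility: 0R0, 0R1, 0R2, 0R3, 1R0, 1R1, 1R2, 1R3, 2R0, 2R1, 2R2, 2R3, 3R0, 3R1, 3R2, 3R3
Branch closes: p and not p both at 2.
Every branch closes (one shown): unsatisfiable in S5.
S4-tableau for the formula:
1. not (Dia p implies Box Dia p) and Dia (r or q), 0
2. not (Dia p implies Box Dia p), 0   [and-rule on 1]
3. Dia (r or q), 0   [and-rule on 1]
4. Dia p, 0   [neg-implies-rule on 2]
5. not Box Dia p, 0   [neg-implies-rule on 2]
6. r or q, 1   [Dia-rule on 3: fresh world 1, 0R1]
7. q, 1   [or-rule on 6 (branches; this branch)]
8. p, 2   [Dia-rule on 4: fresh world 2, 0R2]
9. not Dia p, 3   [neg-Box-rule on 5: fresh world 3, 0R3]
10. not p, 3   [neg-Dia-rule on 9 via 3R3]
Accessibility: 0R0, 0R1, 0R2, 0R3, 1R1, 2R2, 3R3
Complete open branch: satisfiable in S4, hence also in K, T (this S4-model is also a K-model and a T-model).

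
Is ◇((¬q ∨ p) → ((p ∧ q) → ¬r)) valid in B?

Tableau for the negation ¬◇((¬q ∨ p) → ((p ∧ q) → ¬r)):
1. ¬◇((¬q ∨ p) → ((p ∧ q) → ¬r)), u
2. ¬((¬q ∨ p) → ((p ∧ q) → ¬r)), u
3. ¬q ∨ p, u
4. ¬((p ∧ q) → ¬r), u
5. p ∧ q, u
6. r, u
7. p, u
8. q, u
Accessibility: uRu
The negation has an open branch (countermodel exists).

Not valid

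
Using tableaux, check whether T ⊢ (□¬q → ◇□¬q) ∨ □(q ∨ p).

Valid

Tableau for the negation ¬((□¬q → ◇□¬q) ∨ □(q ∨ p)):
1. ¬((□¬q → ◇□¬q) ∨ □(q ∨ p)), w0
2. ¬(□¬q → ◇□¬q), w0   [¬∨-rule on 1]
3. ¬□(q ∨ p), w0   [¬∨-rule on 1]
4. □¬q, w0   [¬→-rule on 2]
5. ¬◇□¬q, w0   [¬→-rule on 2]
6. ¬q, w0   [□-rule on 4 via w0Rw0]
7. ¬□¬q, w0   [¬◇-rule on 5 via w0Rw0]
8. ¬(q ∨ p), w1   [¬□-rule on 3: fresh world w1, w0Rw1]
9. ¬q, w1   [¬∨-rule on 8]
10. ¬p, w1   [¬∨-rule on 8]
11. ¬□¬q, w1   [¬◇-rule on 5 via w0Rw1]
12. q, w2   [¬□-rule on 7: fresh world w2, w0Rw2]
13. ¬q, w2   [□-rule on 4 via w0Rw2]
Accessibility: w0Rw0, w0Rw1, w0Rw2, w1Rw1, w2Rw2
Branch closes: q and ¬q both at w2.
Every branch of the negation's tableau closes; the branch above is one of them.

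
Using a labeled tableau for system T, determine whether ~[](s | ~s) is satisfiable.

1. ~[](s | ~s), 0
2. ~(s | ~s), 1
3. ~s, 1
4. s, 1
Accessibility: 0R0, 0R1, 1R1
Branch closes: s and ~s both at 1.
(One branch shown.) All branches close.

No, unsatisfiable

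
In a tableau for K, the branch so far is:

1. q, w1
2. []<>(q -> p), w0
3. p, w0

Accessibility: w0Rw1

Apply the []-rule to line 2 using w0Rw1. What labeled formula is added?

<>(q -> p), w1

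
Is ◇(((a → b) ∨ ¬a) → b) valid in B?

Tableau for the negation ¬◇(((a → b) ∨ ¬a) → b):
1. ¬◇(((a → b) ∨ ¬a) → b), u
2. ¬(((a → b) ∨ ¬a) → b), u   [¬◇-rule on 1 via uRu]
3. (a → b) ∨ ¬a, u   [¬→-rule on 2]
4. ¬b, u   [¬→-rule on 2]
5. ¬a, u   [∨-rule on 3 (branches; this branch)]
Accessibility: uRu
The negation has an open branch (countermodel exists).

Invalid (countermodel exists)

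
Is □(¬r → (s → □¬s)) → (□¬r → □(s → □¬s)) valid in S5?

Valid

Tableau for the negation ¬(□(¬r → (s → □¬s)) → (□¬r → □(s → □¬s))):
1. ¬(□(¬r → (s → □¬s)) → (□¬r → □(s → □¬s))), u
2. □(¬r → (s → □¬s)), u   [¬→-rule on 1]
3. ¬(□¬r → □(s → □¬s)), u   [¬→-rule on 1]
4. □¬r, u   [¬→-rule on 3]
5. ¬□(s → □¬s), u   [¬→-rule on 3]
6. ¬r → (s → □¬s), u   [□-rule on 2 via uRu]
7. ¬r, u   [□-rule on 4 via uRu]
8. s → □¬s, u   [→-rule on 6 (branches; this branch)]
9. ¬s, u   [→-rule on 8 (branches; this branch)]
10. ¬(s → □¬s), v   [¬□-rule on 5: fresh world v, uRv]
11. s, v   [¬→-rule on 10]
12. ¬□¬s, v   [¬→-rule on 10]
13. ¬r → (s → □¬s), v   [□-rule on 2 via uRv]
14. ¬r, v   [□-rule on 4 via uRv]
15. s → □¬s, v   [→-rule on 13 (branches; this branch)]
16. □¬s, v   [→-rule on 15 (branches; this branch)]
17. ¬s, v   [□-rule on 16 via vRv]
Accessibility: uRu, uRv, vRu, vRv
Branch closes: s and ¬s both at v.
Every branch of the negation's tableau closes; the branch above is one of them.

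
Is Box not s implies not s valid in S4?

Yes, valid

Tableau for the negation not (Box not s implies not s):
1. not (Box not s implies not s), 0
2. Box not s, 0
3. s, 0
4. not s, 0
Accessibility: 0R0
Branch closes: s and not s both at 0.
Every branch of the negation's tableau closes; the branch above is one of them.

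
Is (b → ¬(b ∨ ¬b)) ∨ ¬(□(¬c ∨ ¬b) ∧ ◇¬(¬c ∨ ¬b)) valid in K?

Valid

Tableau for the negation ¬((b → ¬(b ∨ ¬b)) ∨ ¬(□(¬c ∨ ¬b) ∧ ◇¬(¬c ∨ ¬b))):
1. ¬((b → ¬(b ∨ ¬b)) ∨ ¬(□(¬c ∨ ¬b) ∧ ◇¬(¬c ∨ ¬b))), w0
2. ¬(b → ¬(b ∨ ¬b)), w0
3. □(¬c ∨ ¬b) ∧ ◇¬(¬c ∨ ¬b), w0
4. b, w0
5. b ∨ ¬b, w0
6. □(¬c ∨ ¬b), w0
7. ◇¬(¬c ∨ ¬b), w0
8. ¬(¬c ∨ ¬b), w1
9. c, w1
10. b, w1
11. ¬c ∨ ¬b, w1
12. ¬b, w1
Accessibility: w0Rw1
Branch closes: b and ¬b both at w1.
Every branch of the negation's tableau closes; the branch above is one of them.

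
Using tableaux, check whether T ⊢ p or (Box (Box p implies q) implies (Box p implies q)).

Tableau for the negation not (p or (Box (Box p implies q) implies (Box p implies q))):
1. not (p or (Box (Box p implies q) implies (Box p implies q))), w0
2. not p, w0
3. not (Box (Box p implies q) implies (Box p implies q)), w0
4. Box (Box p implies q), w0
5. not (Box p implies q), w0
6. Box p, w0
7. not q, w0
8. Box p implies q, w0
9. p, w0
Accessibility: w0Rw0
Branch closes: p and not p both at w0.
All branches of the negation close; one closing branch shown above.

Yes, valid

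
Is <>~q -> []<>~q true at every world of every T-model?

Tableau for the negation ~(<>~q -> []<>~q):
1. ~(<>~q -> []<>~q), 0
2. <>~q, 0   [~->-rule on 1]
3. ~[]<>~q, 0   [~->-rule on 1]
4. ~q, 1   [<>-rule on 2: fresh world 1, 0R1]
5. ~<>~q, 2   [~[]-rule on 3: fresh world 2, 0R2]
6. q, 2   [~<>-rule on 5 via 2R2]
Accessibility: 0R0, 0R1, 0R2, 1R1, 2R2
The negation has an open branch (countermodel exists).

Invalid (countermodel exists)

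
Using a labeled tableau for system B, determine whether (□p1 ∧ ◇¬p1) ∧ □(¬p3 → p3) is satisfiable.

No, unsatisfiable

1. (□p1 ∧ ◇¬p1) ∧ □(¬p3 → p3), 0
2. □p1 ∧ ◇¬p1, 0
3. □(¬p3 → p3), 0
4. □p1, 0
5. ◇¬p1, 0
6. ¬p3 → p3, 0
7. p1, 0
8. p3, 0
9. ¬p1, 1
10. ¬p3 → p3, 1
11. p1, 1
Accessibility: 0R0, 0R1, 1R0, 1R1
Branch closes: p1 and ¬p1 both at 1.
Every branch closes; the branch above is one of them.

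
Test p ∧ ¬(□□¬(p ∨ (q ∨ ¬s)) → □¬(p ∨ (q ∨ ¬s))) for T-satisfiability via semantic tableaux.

No, unsatisfiable

1. p ∧ ¬(□□¬(p ∨ (q ∨ ¬s)) → □¬(p ∨ (q ∨ ¬s))), w0
2. p, w0
3. ¬(□□¬(p ∨ (q ∨ ¬s)) → □¬(p ∨ (q ∨ ¬s))), w0
4. □□¬(p ∨ (q ∨ ¬s)), w0
5. ¬□¬(p ∨ (q ∨ ¬s)), w0
6. □¬(p ∨ (q ∨ ¬s)), w0
7. ¬(p ∨ (q ∨ ¬s)), w0
8. ¬p, w0
9. ¬(q ∨ ¬s), w0
Accessibility: w0Rw0
Branch closes: p and ¬p both at w0.
Every branch closes; the branch above is one of them.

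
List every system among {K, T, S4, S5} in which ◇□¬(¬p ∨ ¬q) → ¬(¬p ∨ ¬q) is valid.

S5-tableau for the negation ¬(◇□¬(¬p ∨ ¬q) → ¬(¬p ∨ ¬q)):
1. ¬(◇□¬(¬p ∨ ¬q) → ¬(¬p ∨ ¬q)), u
2. ◇□¬(¬p ∨ ¬q), u   [¬→-rule on 1]
3. ¬p ∨ ¬q, u   [¬→-rule on 1]
4. ¬q, u   [∨-rule on 3 (branches; this branch)]
5. □¬(¬p ∨ ¬q), v   [◇-rule on 2: fresh world v, uRv]
6. ¬(¬p ∨ ¬q), u   [□-rule on 5 via vRu]
7. p, u   [¬∨-rule on 6]
8. q, u   [¬∨-rule on 6]
Accessibility: uRu, uRv, vRu, vRv
Branch closes: q and ¬q both at u.
Every branch closes (one shown): valid in S5.
S4-tableau for the negation ¬(◇□¬(¬p ∨ ¬q) → ¬(¬p ∨ ¬q)):
1. ¬(◇□¬(¬p ∨ ¬q) → ¬(¬p ∨ ¬q)), u
2. ◇□¬(¬p ∨ ¬q), u   [¬→-rule on 1]
3. ¬p ∨ ¬q, u   [¬→-rule on 1]
4. ¬q, u   [∨-rule on 3 (branches; this branch)]
5. □¬(¬p ∨ ¬q), v   [◇-rule on 2: fresh world v, uRv]
6. ¬(¬p ∨ ¬q), v   [□-rule on 5 via vRv]
7. p, v   [¬∨-rule on 6]
8. q, v   [¬∨-rule on 6]
Accessibility: uRu, uRv, vRv
Complete open branch: countermodel on an S4-frame, so not valid in S4, nor in K, T (the same frame is also a K-frame and a T-frame).

S5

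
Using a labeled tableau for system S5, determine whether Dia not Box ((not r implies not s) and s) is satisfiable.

1. Dia not Box ((not r implies not s) and s), w0
2. not Box ((not r implies not s) and s), w1   [Dia-rule on 1: fresh world w1, w0Rw1]
3. not ((not r implies not s) and s), w2   [neg-Box-rule on 2: fresh world w2, w1Rw2]
4. not s, w2   [neg-and-rule on 3 (branches; this branch)]
Accessibility: w0Rw0, w0Rw1, w0Rw2, w1Rw0, w1Rw1, w1Rw2, w2Rw0, w2Rw1, w2Rw2

Yes, satisfiable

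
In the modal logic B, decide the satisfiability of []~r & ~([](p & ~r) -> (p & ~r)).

1. []~r & ~([](p & ~r) -> (p & ~r)), w0
2. []~r, w0   [&-rule on 1]
3. ~([](p & ~r) -> (p & ~r)), w0   [&-rule on 1]
4. [](p & ~r), w0   [~->-rule on 3]
5. ~(p & ~r), w0   [~->-rule on 3]
6. ~r, w0   [[]-rule on 2 via w0Rw0]
7. p & ~r, w0   [[]-rule on 4 via w0Rw0]
8. p, w0   [&-rule on 7]
9. r, w0   [~&-rule on 5 (branches; this branch)]
Accessibility: w0Rw0
Branch closes: r and ~r both at w0.
(One branch shown.) All branches close.

No, unsatisfiable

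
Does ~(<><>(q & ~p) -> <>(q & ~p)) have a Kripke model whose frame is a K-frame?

1. ~(<><>(q & ~p) -> <>(q & ~p)), 0
2. <><>(q & ~p), 0   [~->-rule on 1]
3. ~<>(q & ~p), 0   [~->-rule on 1]
4. <>(q & ~p), 1   [<>-rule on 2: fresh world 1, 0R1]
5. ~(q & ~p), 1   [~<>-rule on 3 via 0R1]
6. p, 1   [~&-rule on 5 (branches; this branch)]
7. q & ~p, 2   [<>-rule on 4: fresh world 2, 1R2]
8. q, 2   [&-rule on 7]
9. ~p, 2   [&-rule on 7]
Accessibility: 0R1, 1R2

Satisfiable (open branch found)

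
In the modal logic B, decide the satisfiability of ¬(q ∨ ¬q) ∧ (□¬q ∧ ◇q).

No, unsatisfiable

1. ¬(q ∨ ¬q) ∧ (□¬q ∧ ◇q), 0
2. ¬(q ∨ ¬q), 0
3. □¬q ∧ ◇q, 0
4. ¬q, 0
5. q, 0
Accessibility: 0R0
Branch closes: q and ¬q both at 0.
All branches of the tableau close; one closing branch shown above.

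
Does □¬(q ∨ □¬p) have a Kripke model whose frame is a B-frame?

Satisfiable

1. □¬(q ∨ □¬p), w0
2. ¬(q ∨ □¬p), w0   [□-rule on 1 via w0Rw0]
3. ¬q, w0   [¬∨-rule on 2]
4. ¬□¬p, w0   [¬∨-rule on 2]
5. p, w1   [¬□-rule on 4: fresh world w1, w0Rw1]
6. ¬(q ∨ □¬p), w1   [□-rule on 1 via w0Rw1]
7. ¬q, w1   [¬∨-rule on 6]
8. ¬□¬p, w1   [¬∨-rule on 6]
9. p, w2   [¬□-rule on 8: fresh world w2, w1Rw2]
Accessibility: w0Rw0, w0Rw1, w1Rw0, w1Rw1, w1Rw2, w2Rw1, w2Rw2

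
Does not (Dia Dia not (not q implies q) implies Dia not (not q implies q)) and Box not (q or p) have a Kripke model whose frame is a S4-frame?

Unsatisfiable (every branch closes)

1. not (Dia Dia not (not q implies q) implies Dia not (not q implies q)) and Box not (q or p), u
2. not (Dia Dia not (not q implies q) implies Dia not (not q implies q)), u   [and-rule on 1]
3. Box not (q or p), u   [and-rule on 1]
4. Dia Dia not (not q implies q), u   [neg-implies-rule on 2]
5. not Dia not (not q implies q), u   [neg-implies-rule on 2]
6. not (q or p), u   [Box-rule on 3 via uRu]
7. not q, u   [neg-or-rule on 6]
8. not p, u   [neg-or-rule on 6]
9. not q implies q, u   [neg-Dia-rule on 5 via uRu]
10. q, u   [implies-rule on 9 (branches; this branch)]
Accessibility: uRu
Branch closes: q and not q both at u.
(One branch shown.) All branches close.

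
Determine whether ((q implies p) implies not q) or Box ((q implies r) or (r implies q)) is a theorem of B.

Valid

Tableau for the negation not (((q implies p) implies not q) or Box ((q implies r) or (r implies q))):
1. not (((q implies p) implies not q) or Box ((q implies r) or (r implies q))), w0
2. not ((q implies p) implies not q), w0
3. not Box ((q implies r) or (r implies q)), w0
4. q implies p, w0
5. q, w0
6. p, w0
7. not ((q implies r) or (r implies q)), w1
8. not (q implies r), w1
9. not (r implies q), w1
10. q, w1
11. not r, w1
12. r, w1
13. not q, w1
Accessibility: w0Rw0, w0Rw1, w1Rw0, w1Rw1
Branch closes: r and not r both at w1.
All branches of the negation close; one closing branch shown above.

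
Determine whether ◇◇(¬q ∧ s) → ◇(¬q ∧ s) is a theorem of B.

Invalid (countermodel exists)

Tableau for the negation ¬(◇◇(¬q ∧ s) → ◇(¬q ∧ s)):
1. ¬(◇◇(¬q ∧ s) → ◇(¬q ∧ s)), 0
2. ◇◇(¬q ∧ s), 0
3. ¬◇(¬q ∧ s), 0
4. ¬(¬q ∧ s), 0
5. ¬s, 0
6. ◇(¬q ∧ s), 1
7. ¬(¬q ∧ s), 1
8. ¬s, 1
9. ¬q ∧ s, 2
10. ¬q, 2
11. s, 2
Accessibility: 0R0, 0R1, 1R0, 1R1, 1R2, 2R1, 2R2
The negation has an open branch (countermodel exists).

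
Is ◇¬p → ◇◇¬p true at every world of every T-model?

Tableau for the negation ¬(◇¬p → ◇◇¬p):
1. ¬(◇¬p → ◇◇¬p), 0
2. ◇¬p, 0
3. ¬◇◇¬p, 0
4. ¬◇¬p, 0
5. p, 0
6. ¬p, 1
7. ¬◇¬p, 1
8. p, 1
Accessibility: 0R0, 0R1, 1R1
Branch closes: p and ¬p both at 1.
All branches of the negation close; one closing branch shown above.

Valid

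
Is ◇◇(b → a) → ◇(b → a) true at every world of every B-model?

Invalid (countermodel exists)

Tableau for the negation ¬(◇◇(b → a) → ◇(b → a)):
1. ¬(◇◇(b → a) → ◇(b → a)), 0
2. ◇◇(b → a), 0
3. ¬◇(b → a), 0
4. ¬(b → a), 0
5. b, 0
6. ¬a, 0
7. ◇(b → a), 1
8. ¬(b → a), 1
9. b, 1
10. ¬a, 1
11. b → a, 2
12. a, 2
Accessibility: 0R0, 0R1, 1R0, 1R1, 1R2, 2R1, 2R2
The negation has an open branch (countermodel exists).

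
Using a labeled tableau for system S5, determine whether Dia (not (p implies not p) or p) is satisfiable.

1. Dia (not (p implies not p) or p), w0
2. not (p implies not p) or p, w1
3. p, w1
Accessibility: w0Rw0, w0Rw1, w1Rw0, w1Rw1

Satisfiable (open branch found)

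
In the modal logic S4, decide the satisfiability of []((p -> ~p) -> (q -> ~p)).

1. []((p -> ~p) -> (q -> ~p)), 0
2. (p -> ~p) -> (q -> ~p), 0   [[]-rule on 1 via 0R0]
3. q -> ~p, 0   [->-rule on 2 (branches; this branch)]
4. ~p, 0   [->-rule on 3 (branches; this branch)]
Accessibility: 0R0

Yes, satisfiable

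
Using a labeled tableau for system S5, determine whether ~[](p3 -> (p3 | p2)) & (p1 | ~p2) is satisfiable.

1. ~[](p3 -> (p3 | p2)) & (p1 | ~p2), w0
2. ~[](p3 -> (p3 | p2)), w0
3. p1 | ~p2, w0
4. ~p2, w0
5. ~(p3 -> (p3 | p2)), w1
6. p3, w1
7. ~(p3 | p2), w1
8. ~p3, w1
9. ~p2, w1
Accessibility: w0Rw0, w0Rw1, w1Rw0, w1Rw1
Branch closes: p3 and ~p3 both at w1.
All branches of the tableau close; one closing branch shown above.

Unsatisfiable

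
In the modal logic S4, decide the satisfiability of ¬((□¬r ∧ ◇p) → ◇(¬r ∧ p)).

Unsatisfiable (every branch closes)

1. ¬((□¬r ∧ ◇p) → ◇(¬r ∧ p)), w0
2. □¬r ∧ ◇p, w0
3. ¬◇(¬r ∧ p), w0
4. □¬r, w0
5. ◇p, w0
6. ¬(¬r ∧ p), w0
7. ¬r, w0
8. ¬p, w0
9. p, w1
10. ¬(¬r ∧ p), w1
11. ¬r, w1
12. ¬p, w1
Accessibility: w0Rw0, w0Rw1, w1Rw1
Branch closes: p and ¬p both at w1.
Every branch closes; the branch above is one of them.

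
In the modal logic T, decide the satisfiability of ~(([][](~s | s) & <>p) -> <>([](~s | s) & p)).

1. ~(([][](~s | s) & <>p) -> <>([](~s | s) & p)), 0
2. [][](~s | s) & <>p, 0
3. ~<>([](~s | s) & p), 0
4. [][](~s | s), 0
5. <>p, 0
6. ~([](~s | s) & p), 0
7. [](~s | s), 0
8. ~s | s, 0
9. ~p, 0
10. s, 0
11. p, 1
12. ~([](~s | s) & p), 1
13. [](~s | s), 1
14. ~s | s, 1
15. ~[](~s | s), 1
16. s, 1
17. ~(~s | s), 2
18. s, 2
19. ~s, 2
Accessibility: 0R0, 0R1, 1R1, 1R2, 2R2
Branch closes: s and ~s both at 2.
Every branch closes; the branch above is one of them.

Unsatisfiable (every branch closes)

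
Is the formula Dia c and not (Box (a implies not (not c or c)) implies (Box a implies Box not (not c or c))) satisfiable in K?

1. Dia c and not (Box (a implies not (not c or c)) implies (Box a implies Box not (not c or c))), w0
2. Dia c, w0
3. not (Box (a implies not (not c or c)) implies (Box a implies Box not (not c or c))), w0
4. Box (a implies not (not c or c)), w0
5. not (Box a implies Box not (not c or c)), w0
6. Box a, w0
7. not Box not (not c or c), w0
8. c, w1
9. a implies not (not c or c), w1
10. a, w1
11. not (not c or c), w1
12. not c, w1
Accessibility: w0Rw1
Branch closes: c and not c both at w1.
(One branch shown.) All branches close.

No, unsatisfiable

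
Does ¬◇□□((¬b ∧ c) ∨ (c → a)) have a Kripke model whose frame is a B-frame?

1. ¬◇□□((¬b ∧ c) ∨ (c → a)), 0
2. ¬□□((¬b ∧ c) ∨ (c → a)), 0
3. ¬□((¬b ∧ c) ∨ (c → a)), 1
4. ¬□□((¬b ∧ c) ∨ (c → a)), 1
5. ¬((¬b ∧ c) ∨ (c → a)), 2
6. ¬(¬b ∧ c), 2
7. ¬(c → a), 2
8. c, 2
9. ¬a, 2
10. b, 2
11. ¬□((¬b ∧ c) ∨ (c → a)), 3
12. ¬((¬b ∧ c) ∨ (c → a)), 4
13. ¬(¬b ∧ c), 4
14. ¬(c → a), 4
15. c, 4
16. ¬a, 4
17. b, 4
Accessibility: 0R0, 0R1, 1R0, 1R1, 1R2, 1R3, 2R1, 2R2, 3R1, 3R3, 3R4, 4R3, 4R4

Yes, satisfiable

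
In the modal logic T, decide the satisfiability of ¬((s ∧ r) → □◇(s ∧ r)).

Satisfiable

1. ¬((s ∧ r) → □◇(s ∧ r)), 0
2. s ∧ r, 0
3. ¬□◇(s ∧ r), 0
4. s, 0
5. r, 0
6. ¬◇(s ∧ r), 1
7. ¬(s ∧ r), 1
8. ¬r, 1
Accessibility: 0R0, 0R1, 1R1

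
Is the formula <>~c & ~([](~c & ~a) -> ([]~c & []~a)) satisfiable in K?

1. <>~c & ~([](~c & ~a) -> ([]~c & []~a)), 0
2. <>~c, 0
3. ~([](~c & ~a) -> ([]~c & []~a)), 0
4. [](~c & ~a), 0
5. ~([]~c & []~a), 0
6. ~[]~a, 0
7. ~c, 1
8. ~c & ~a, 1
9. ~a, 1
10. a, 2
11. ~c & ~a, 2
12. ~c, 2
13. ~a, 2
Accessibility: 0R1, 0R2
Branch closes: a and ~a both at 2.
All branches of the tableau close; one closing branch shown above.

Unsatisfiable (every branch closes)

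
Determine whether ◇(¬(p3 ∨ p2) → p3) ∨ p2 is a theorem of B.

Tableau for the negation ¬(◇(¬(p3 ∨ p2) → p3) ∨ p2):
1. ¬(◇(¬(p3 ∨ p2) → p3) ∨ p2), 0
2. ¬◇(¬(p3 ∨ p2) → p3), 0
3. ¬p2, 0
4. ¬(¬(p3 ∨ p2) → p3), 0
5. ¬(p3 ∨ p2), 0
6. ¬p3, 0
Accessibility: 0R0
The negation has an open branch (countermodel exists).

No, not valid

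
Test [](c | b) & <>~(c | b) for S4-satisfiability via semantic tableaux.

No, unsatisfiable

1. [](c | b) & <>~(c | b), 0
2. [](c | b), 0   [&-rule on 1]
3. <>~(c | b), 0   [&-rule on 1]
4. c | b, 0   [[]-rule on 2 via 0R0]
5. b, 0   [|-rule on 4 (branches; this branch)]
6. ~(c | b), 1   [<>-rule on 3: fresh world 1, 0R1]
7. ~c, 1   [~|-rule on 6]
8. ~b, 1   [~|-rule on 6]
9. c | b, 1   [[]-rule on 2 via 0R1]
10. b, 1   [|-rule on 9 (branches; this branch)]
Accessibility: 0R0, 0R1, 1R1
Branch closes: b and ~b both at 1.
(One branch shown.) All branches close.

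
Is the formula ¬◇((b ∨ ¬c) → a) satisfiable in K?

1. ¬◇((b ∨ ¬c) → a), u

Yes, satisfiable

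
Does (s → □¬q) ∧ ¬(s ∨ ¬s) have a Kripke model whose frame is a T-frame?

1. (s → □¬q) ∧ ¬(s ∨ ¬s), 0
2. s → □¬q, 0
3. ¬(s ∨ ¬s), 0
4. ¬s, 0
5. s, 0
Accessibility: 0R0
Branch closes: s and ¬s both at 0.
Every branch closes; the branch above is one of them.

No, unsatisfiable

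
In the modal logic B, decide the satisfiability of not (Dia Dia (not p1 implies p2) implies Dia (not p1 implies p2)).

1. not (Dia Dia (not p1 implies p2) implies Dia (not p1 implies p2)), 0
2. Dia Dia (not p1 implies p2), 0
3. not Dia (not p1 implies p2), 0
4. not (not p1 implies p2), 0
5. not p1, 0
6. not p2, 0
7. Dia (not p1 implies p2), 1
8. not (not p1 implies p2), 1
9. not p1, 1
10. not p2, 1
11. not p1 implies p2, 2
12. p2, 2
Accessibility: 0R0, 0R1, 1R0, 1R1, 1R2, 2R1, 2R2

Satisfiable (open branch found)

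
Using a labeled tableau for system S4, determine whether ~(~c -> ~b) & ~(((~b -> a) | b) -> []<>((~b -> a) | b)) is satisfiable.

Satisfiable

1. ~(~c -> ~b) & ~(((~b -> a) | b) -> []<>((~b -> a) | b)), 0
2. ~(~c -> ~b), 0   [&-rule on 1]
3. ~(((~b -> a) | b) -> []<>((~b -> a) | b)), 0   [&-rule on 1]
4. ~c, 0   [~->-rule on 2]
5. b, 0   [~->-rule on 2]
6. (~b -> a) | b, 0   [~->-rule on 3]
7. ~[]<>((~b -> a) | b), 0   [~->-rule on 3]
8. ~<>((~b -> a) | b), 1   [~[]-rule on 7: fresh world 1, 0R1]
9. ~((~b -> a) | b), 1   [~<>-rule on 8 via 1R1]
10. ~(~b -> a), 1   [~|-rule on 9]
11. ~b, 1   [~|-rule on 9]
12. ~a, 1   [~->-rule on 10]
Accessibility: 0R0, 0R1, 1R1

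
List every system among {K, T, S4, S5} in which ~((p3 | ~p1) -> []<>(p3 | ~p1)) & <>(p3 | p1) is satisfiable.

S5-tableau for the formula:
1. ~((p3 | ~p1) -> []<>(p3 | ~p1)) & <>(p3 | p1), 0
2. ~((p3 | ~p1) -> []<>(p3 | ~p1)), 0
3. <>(p3 | p1), 0
4. p3 | ~p1, 0
5. ~[]<>(p3 | ~p1), 0
6. ~p1, 0
7. p3 | p1, 1
8. p1, 1
9. ~<>(p3 | ~p1), 2
10. ~(p3 | ~p1), 0
11. ~p3, 0
12. p1, 0
Accessibility: 0R0, 0R1, 0R2, 1R0, 1R1, 1R2, 2R0, 2R1, 2R2
Branch closes: p1 and ~p1 both at 0.
Every branch closes (one shown): unsatisfiable in S5.
S4-tableau for the formula:
1. ~((p3 | ~p1) -> []<>(p3 | ~p1)) & <>(p3 | p1), 0
2. ~((p3 | ~p1) -> []<>(p3 | ~p1)), 0
3. <>(p3 | p1), 0
4. p3 | ~p1, 0
5. ~[]<>(p3 | ~p1), 0
6. ~p1, 0
7. p3 | p1, 1
8. p1, 1
9. ~<>(p3 | ~p1), 2
10. ~(p3 | ~p1), 2
11. ~p3, 2
12. p1, 2
Accessibility: 0R0, 0R1, 0R2, 1R1, 2R2
Complete open branch: satisfiable in S4, hence also in K, T (this S4-model is also a K-model and a T-model).

K, T, S4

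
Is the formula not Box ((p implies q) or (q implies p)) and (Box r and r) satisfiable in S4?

Unsatisfiable

1. not Box ((p implies q) or (q implies p)) and (Box r and r), 0
2. not Box ((p implies q) or (q implies p)), 0
3. Box r and r, 0
4. Box r, 0
5. r, 0
6. not ((p implies q) or (q implies p)), 1
7. not (p implies q), 1
8. not (q implies p), 1
9. p, 1
10. not q, 1
11. q, 1
12. not p, 1
Accessibility: 0R0, 0R1, 1R1
Branch closes: q and not q both at 1.
(One branch shown.) All branches close.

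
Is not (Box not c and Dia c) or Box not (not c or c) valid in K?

Tableau for the negation not (not (Box not c and Dia c) or Box not (not c or c)):
1. not (not (Box not c and Dia c) or Box not (not c or c)), 0
2. Box not c and Dia c, 0   [neg-or-rule on 1]
3. not Box not (not c or c), 0   [neg-or-rule on 1]
4. Box not c, 0   [and-rule on 2]
5. Dia c, 0   [and-rule on 2]
6. not c or c, 1   [neg-Box-rule on 3: fresh world 1, 0R1]
7. not c, 1   [Box-rule on 4 via 0R1]
8. c, 2   [Dia-rule on 5: fresh world 2, 0R2]
9. not c, 2   [Box-rule on 4 via 0R2]
Accessibility: 0R1, 0R2
Branch closes: c and not c both at 2.
All branches of the negation close; one closing branch shown above.

Valid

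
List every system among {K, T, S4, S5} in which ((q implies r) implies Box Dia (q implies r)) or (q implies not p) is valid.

S5

S5-tableau for the negation not (((q implies r) implies Box Dia (q implies r)) or (q implies not p)):
1. not (((q implies r) implies Box Dia (q implies r)) or (q implies not p)), u
2. not ((q implies r) implies Box Dia (q implies r)), u   [neg-or-rule on 1]
3. not (q implies not p), u   [neg-or-rule on 1]
4. q implies r, u   [neg-implies-rule on 2]
5. not Box Dia (q implies r), u   [neg-implies-rule on 2]
6. q, u   [neg-implies-rule on 3]
7. p, u   [neg-implies-rule on 3]
8. r, u   [implies-rule on 4 (branches; this branch)]
9. not Dia (q implies r), v   [neg-Box-rule on 5: fresh world v, uRv]
10. not (q implies r), u   [neg-Dia-rule on 9 via vRu]
11. not r, u   [neg-implies-rule on 10]
Accessibility: uRu, uRv, vRu, vRv
Branch closes: r and not r both at u.
Every branch closes (one shown): valid in S5.
S4-tableau for the negation not (((q implies r) implies Box Dia (q implies r)) or (q implies not p)):
1. not (((q implies r) implies Box Dia (q implies r)) or (q implies not p)), u
2. not ((q implies r) implies Box Dia (q implies r)), u   [neg-or-rule on 1]
3. not (q implies not p), u   [neg-or-rule on 1]
4. q implies r, u   [neg-implies-rule on 2]
5. not Box Dia (q implies r), u   [neg-implies-rule on 2]
6. q, u   [neg-implies-rule on 3]
7. p, u   [neg-implies-rule on 3]
8. r, u   [implies-rule on 4 (branches; this branch)]
9. not Dia (q implies r), v   [neg-Box-rule on 5: fresh world v, uRv]
10. not (q implies r), v   [neg-Dia-rule on 9 via vRv]
11. q, v   [neg-implies-rule on 10]
12. not r, v   [neg-implies-rule on 10]
Accessibility: uRu, uRv, vRv
Complete open branch: countermodel on an S4-frame, so not valid in S4, nor in K, T (the same frame is also a K-frame and a T-frame).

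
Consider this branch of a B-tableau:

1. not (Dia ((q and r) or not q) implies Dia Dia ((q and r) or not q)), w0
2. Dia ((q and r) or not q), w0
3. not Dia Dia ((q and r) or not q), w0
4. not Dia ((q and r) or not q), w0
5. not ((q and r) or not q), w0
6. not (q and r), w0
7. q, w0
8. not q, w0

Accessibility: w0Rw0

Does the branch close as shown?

Closed

Both q and not q appear at w0.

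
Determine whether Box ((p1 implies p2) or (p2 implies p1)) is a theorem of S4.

Valid in S4

Tableau for the negation not Box ((p1 implies p2) or (p2 implies p1)):
1. not Box ((p1 implies p2) or (p2 implies p1)), w0
2. not ((p1 implies p2) or (p2 implies p1)), w1
3. not (p1 implies p2), w1
4. not (p2 implies p1), w1
5. p1, w1
6. not p2, w1
7. p2, w1
8. not p1, w1
Accessibility: w0Rw0, w0Rw1, w1Rw1
Branch closes: p2 and not p2 both at w1.
Every branch of the negation's tableau closes; the branch above is one of them.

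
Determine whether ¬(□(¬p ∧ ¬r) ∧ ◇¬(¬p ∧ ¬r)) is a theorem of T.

Yes, valid

Tableau for the negation □(¬p ∧ ¬r) ∧ ◇¬(¬p ∧ ¬r):
1. □(¬p ∧ ¬r) ∧ ◇¬(¬p ∧ ¬r), w0
2. □(¬p ∧ ¬r), w0   [∧-rule on 1]
3. ◇¬(¬p ∧ ¬r), w0   [∧-rule on 1]
4. ¬p ∧ ¬r, w0   [□-rule on 2 via w0Rw0]
5. ¬p, w0   [∧-rule on 4]
6. ¬r, w0   [∧-rule on 4]
7. ¬(¬p ∧ ¬r), w1   [◇-rule on 3: fresh world w1, w0Rw1]
8. ¬p ∧ ¬r, w1   [□-rule on 2 via w0Rw1]
9. ¬p, w1   [∧-rule on 8]
10. ¬r, w1   [∧-rule on 8]
11. r, w1   [¬∧-rule on 7 (branches; this branch)]
Accessibility: w0Rw0, w0Rw1, w1Rw1
Branch closes: r and ¬r both at w1.
All branches of the negation close; one closing branch shown above.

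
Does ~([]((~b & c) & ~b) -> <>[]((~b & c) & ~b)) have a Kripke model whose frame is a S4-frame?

Unsatisfiable (every branch closes)

1. ~([]((~b & c) & ~b) -> <>[]((~b & c) & ~b)), u
2. []((~b & c) & ~b), u
3. ~<>[]((~b & c) & ~b), u
4. (~b & c) & ~b, u
5. ~b & c, u
6. ~b, u
7. c, u
8. ~[]((~b & c) & ~b), u
9. ~((~b & c) & ~b), v
10. (~b & c) & ~b, v
11. ~b & c, v
12. ~b, v
13. c, v
14. ~[]((~b & c) & ~b), v
15. ~(~b & c), v
16. ~c, v
Accessibility: uRu, uRv, vRv
Branch closes: c and ~c both at v.
Every branch closes; the branch above is one of them.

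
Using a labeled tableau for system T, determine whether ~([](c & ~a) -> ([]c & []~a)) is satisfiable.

1. ~([](c & ~a) -> ([]c & []~a)), u
2. [](c & ~a), u
3. ~([]c & []~a), u
4. c & ~a, u
5. c, u
6. ~a, u
7. ~[]~a, u
8. a, v
9. c & ~a, v
10. c, v
11. ~a, v
Accessibility: uRu, uRv, vRv
Branch closes: a and ~a both at v.
All branches of the tableau close; one closing branch shown above.

Unsatisfiable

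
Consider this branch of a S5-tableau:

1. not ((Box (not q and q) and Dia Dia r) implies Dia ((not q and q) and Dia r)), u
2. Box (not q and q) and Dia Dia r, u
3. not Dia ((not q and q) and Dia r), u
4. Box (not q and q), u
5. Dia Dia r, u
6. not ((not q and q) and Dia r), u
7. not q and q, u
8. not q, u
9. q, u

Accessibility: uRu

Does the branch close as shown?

Both q and not q appear at u.

Closed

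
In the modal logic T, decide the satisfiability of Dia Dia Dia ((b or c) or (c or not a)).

1. Dia Dia Dia ((b or c) or (c or not a)), w0
2. Dia Dia ((b or c) or (c or not a)), w1
3. Dia ((b or c) or (c or not a)), w2
4. (b or c) or (c or not a), w3
5. c or not a, w3
6. not a, w3
Accessibility: w0Rw0, w0Rw1, w1Rw1, w1Rw2, w2Rw2, w2Rw3, w3Rw3

Yes, satisfiable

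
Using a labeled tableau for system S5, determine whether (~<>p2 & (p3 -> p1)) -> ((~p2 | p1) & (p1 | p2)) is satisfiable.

1. (~<>p2 & (p3 -> p1)) -> ((~p2 | p1) & (p1 | p2)), 0
2. (~p2 | p1) & (p1 | p2), 0   [->-rule on 1 (branches; this branch)]
3. ~p2 | p1, 0   [&-rule on 2]
4. p1 | p2, 0   [&-rule on 2]
5. p1, 0   [|-rule on 3 (branches; this branch)]
6. p2, 0   [|-rule on 4 (branches; this branch)]
Accessibility: 0R0

Satisfiable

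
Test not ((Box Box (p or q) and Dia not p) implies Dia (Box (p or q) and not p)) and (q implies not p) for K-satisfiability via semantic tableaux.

1. not ((Box Box (p or q) and Dia not p) implies Dia (Box (p or q) and not p)) and (q implies not p), u
2. not ((Box Box (p or q) and Dia not p) implies Dia (Box (p or q) and not p)), u
3. q implies not p, u
4. Box Box (p or q) and Dia not p, u
5. not Dia (Box (p or q) and not p), u
6. Box Box (p or q), u
7. Dia not p, u
8. not p, u
9. not p, v
10. not (Box (p or q) and not p), v
11. Box (p or q), v
12. not Box (p or q), v
13. not (p or q), w
14. not p, w
15. not q, w
16. p or q, w
17. q, w
Accessibility: uRv, vRw
Branch closes: q and not q both at w.
Every branch closes; the branch above is one of them.

No, unsatisfiable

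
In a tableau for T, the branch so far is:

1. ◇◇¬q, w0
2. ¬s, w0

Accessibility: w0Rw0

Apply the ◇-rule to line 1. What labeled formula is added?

a fresh world w1 with w0Rw1, and ◇¬q at w1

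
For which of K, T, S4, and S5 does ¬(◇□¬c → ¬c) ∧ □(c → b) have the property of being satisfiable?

K, T, S4

S5-tableau for the formula:
1. ¬(◇□¬c → ¬c) ∧ □(c → b), u
2. ¬(◇□¬c → ¬c), u
3. □(c → b), u
4. ◇□¬c, u
5. c, u
6. c → b, u
7. b, u
8. □¬c, v
9. c → b, v
10. ¬c, u
Accessibility: uRu, uRv, vRu, vRv
Branch closes: c and ¬c both at u.
Every branch closes (one shown): unsatisfiable in S5.
S4-tableau for the formula:
1. ¬(◇□¬c → ¬c) ∧ □(c → b), u
2. ¬(◇□¬c → ¬c), u
3. □(c → b), u
4. ◇□¬c, u
5. c, u
6. c → b, u
7. b, u
8. □¬c, v
9. c → b, v
10. ¬c, v
11. b, v
Accessibility: uRu, uRv, vRv
Complete open branch: satisfiable in S4, hence also in K, T (this S4-model is also a K-model and a T-model).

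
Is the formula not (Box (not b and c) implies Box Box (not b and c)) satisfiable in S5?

Unsatisfiable

1. not (Box (not b and c) implies Box Box (not b and c)), u
2. Box (not b and c), u
3. not Box Box (not b and c), u
4. not b and c, u
5. not b, u
6. c, u
7. not Box (not b and c), v
8. not b and c, v
9. not b, v
10. c, v
11. not (not b and c), w
12. not b and c, w
13. not b, w
14. c, w
15. not c, w
Accessibility: uRu, uRv, uRw, vRu, vRv, vRw, wRu, wRv, wRw
Branch closes: c and not c both at w.
Every branch closes; the branch above is one of them.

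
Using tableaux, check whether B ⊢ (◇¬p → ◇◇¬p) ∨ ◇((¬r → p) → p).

Valid

Tableau for the negation ¬((◇¬p → ◇◇¬p) ∨ ◇((¬r → p) → p)):
1. ¬((◇¬p → ◇◇¬p) ∨ ◇((¬r → p) → p)), u
2. ¬(◇¬p → ◇◇¬p), u
3. ¬◇((¬r → p) → p), u
4. ◇¬p, u
5. ¬◇◇¬p, u
6. ¬((¬r → p) → p), u
7. ¬r → p, u
8. ¬p, u
9. ¬◇¬p, u
10. p, u
Accessibility: uRu
Branch closes: p and ¬p both at u.
Every branch of the negation's tableau closes; the branch above is one of them.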